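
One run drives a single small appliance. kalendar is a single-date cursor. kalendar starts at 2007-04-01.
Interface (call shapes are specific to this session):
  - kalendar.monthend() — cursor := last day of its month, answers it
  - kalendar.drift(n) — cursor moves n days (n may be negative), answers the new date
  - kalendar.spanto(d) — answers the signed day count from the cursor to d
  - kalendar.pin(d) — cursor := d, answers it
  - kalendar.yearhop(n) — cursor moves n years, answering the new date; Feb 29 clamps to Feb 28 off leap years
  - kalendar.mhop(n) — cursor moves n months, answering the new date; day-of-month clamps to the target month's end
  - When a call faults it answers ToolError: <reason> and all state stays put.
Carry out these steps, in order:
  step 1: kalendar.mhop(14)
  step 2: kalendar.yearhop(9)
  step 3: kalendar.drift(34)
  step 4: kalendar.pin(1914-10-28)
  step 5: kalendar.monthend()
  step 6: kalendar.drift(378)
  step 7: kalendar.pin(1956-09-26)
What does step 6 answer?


[in] kalendar.mhop 14
  2008-06-01
[in] kalendar.yearhop 9
  2017-06-01
[in] kalendar.drift 34
  2017-07-05
[in] kalendar.pin 1914-10-28
  1914-10-28
[in] kalendar.monthend
  1914-10-31
[in] kalendar.drift 378
  1915-11-13
[in] kalendar.pin 1956-09-26
  1956-09-26

Answer: 1915-11-13


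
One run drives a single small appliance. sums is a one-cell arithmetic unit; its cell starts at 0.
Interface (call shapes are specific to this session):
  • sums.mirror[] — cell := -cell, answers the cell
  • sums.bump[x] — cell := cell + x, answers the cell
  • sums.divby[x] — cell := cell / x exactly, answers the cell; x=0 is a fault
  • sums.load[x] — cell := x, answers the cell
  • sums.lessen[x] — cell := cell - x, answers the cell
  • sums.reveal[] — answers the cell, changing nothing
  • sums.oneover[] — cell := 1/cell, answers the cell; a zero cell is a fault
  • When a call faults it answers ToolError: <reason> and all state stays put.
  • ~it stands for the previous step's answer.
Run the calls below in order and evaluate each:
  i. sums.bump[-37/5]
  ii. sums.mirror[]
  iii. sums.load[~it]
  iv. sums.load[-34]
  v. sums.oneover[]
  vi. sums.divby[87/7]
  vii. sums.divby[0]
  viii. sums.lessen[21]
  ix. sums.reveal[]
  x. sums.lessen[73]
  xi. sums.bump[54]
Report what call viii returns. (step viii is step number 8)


Answer: -62125/2958

Derivation:
;; 1. sums.bump(x=-37/5) : -37/5
;; 2. sums.mirror() : 37/5
;; 3. sums.load(x=~it) : 37/5
;; 4. sums.load(x=-34) : -34
;; 5. sums.oneover() : -1/34
;; 6. sums.divby(x=87/7) : -7/2958
;; 7. sums.divby(x=0) : ToolError: division by zero
;; 8. sums.lessen(x=21) : -62125/2958
;; 9. sums.reveal() : -62125/2958
;; 10. sums.lessen(x=73) : -278059/2958
;; 11. sums.bump(x=54) : -118327/2958


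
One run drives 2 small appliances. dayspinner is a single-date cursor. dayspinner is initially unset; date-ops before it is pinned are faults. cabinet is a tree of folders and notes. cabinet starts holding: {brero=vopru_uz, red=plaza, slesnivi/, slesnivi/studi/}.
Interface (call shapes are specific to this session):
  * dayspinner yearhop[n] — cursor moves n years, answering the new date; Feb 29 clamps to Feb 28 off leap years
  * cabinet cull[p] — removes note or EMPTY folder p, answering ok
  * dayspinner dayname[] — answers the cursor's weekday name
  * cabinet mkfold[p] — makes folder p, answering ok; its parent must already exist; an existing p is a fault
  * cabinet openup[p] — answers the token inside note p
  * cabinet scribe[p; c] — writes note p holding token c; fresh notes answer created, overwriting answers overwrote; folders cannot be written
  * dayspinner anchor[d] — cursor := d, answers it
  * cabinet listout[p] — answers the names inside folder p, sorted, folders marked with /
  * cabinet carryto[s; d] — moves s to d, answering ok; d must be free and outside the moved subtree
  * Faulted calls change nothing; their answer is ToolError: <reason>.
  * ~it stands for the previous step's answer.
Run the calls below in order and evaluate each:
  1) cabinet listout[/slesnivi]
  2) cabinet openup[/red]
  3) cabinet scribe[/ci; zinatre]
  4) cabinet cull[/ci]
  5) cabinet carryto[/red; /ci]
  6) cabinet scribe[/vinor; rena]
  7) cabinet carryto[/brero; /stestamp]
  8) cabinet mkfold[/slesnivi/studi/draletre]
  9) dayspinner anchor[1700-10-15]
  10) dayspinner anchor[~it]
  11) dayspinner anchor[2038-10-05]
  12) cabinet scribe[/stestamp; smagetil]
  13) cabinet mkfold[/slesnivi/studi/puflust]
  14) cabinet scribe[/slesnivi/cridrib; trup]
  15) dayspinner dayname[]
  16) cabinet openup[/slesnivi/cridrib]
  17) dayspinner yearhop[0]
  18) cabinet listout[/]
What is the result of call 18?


> cabinet listout p='/slesnivi'
[out] [studi/]
> cabinet openup p='/red'
[out] plaza
> cabinet scribe p='/ci' c='zinatre'
[out] created
> cabinet cull p='/ci'
[out] ok
> cabinet carryto s='/red' d='/ci'
[out] ok
> cabinet scribe p='/vinor' c='rena'
[out] created
> cabinet carryto s='/brero' d='/stestamp'
[out] ok
> cabinet mkfold p='/slesnivi/studi/draletre'
[out] ok
> dayspinner anchor d='1700-10-15'
[out] 1700-10-15
> dayspinner anchor d='~it'
[out] 1700-10-15
> dayspinner anchor d='2038-10-05'
[out] 2038-10-05
> cabinet scribe p='/stestamp' c='smagetil'
[out] overwrote
> cabinet mkfold p='/slesnivi/studi/puflust'
[out] ok
> cabinet scribe p='/slesnivi/cridrib' c='trup'
[out] created
> dayspinner dayname
[out] Tuesday
> cabinet openup p='/slesnivi/cridrib'
[out] trup
> dayspinner yearhop n='0'
[out] 2038-10-05
> cabinet listout p='/'
[out] [ci, slesnivi/, stestamp, vinor]

Answer: [ci, slesnivi/, stestamp, vinor]


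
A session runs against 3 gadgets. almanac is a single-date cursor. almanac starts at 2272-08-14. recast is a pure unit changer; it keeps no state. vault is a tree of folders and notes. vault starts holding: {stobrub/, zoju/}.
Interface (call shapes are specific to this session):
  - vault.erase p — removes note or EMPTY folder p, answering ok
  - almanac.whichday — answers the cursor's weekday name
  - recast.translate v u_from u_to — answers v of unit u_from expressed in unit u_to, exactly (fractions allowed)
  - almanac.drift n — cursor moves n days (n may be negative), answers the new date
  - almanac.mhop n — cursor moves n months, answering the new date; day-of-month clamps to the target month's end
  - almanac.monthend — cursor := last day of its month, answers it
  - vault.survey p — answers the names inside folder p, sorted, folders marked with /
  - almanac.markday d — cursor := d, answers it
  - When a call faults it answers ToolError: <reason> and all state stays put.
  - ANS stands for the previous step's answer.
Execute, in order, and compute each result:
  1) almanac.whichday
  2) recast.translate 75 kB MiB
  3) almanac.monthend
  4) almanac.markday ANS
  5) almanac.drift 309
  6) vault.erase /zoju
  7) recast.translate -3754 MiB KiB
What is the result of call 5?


Answer: 2273-07-06

Derivation:
;; 1. almanac.whichday() == Wednesday
;; 2. recast.translate(75, kB, MiB) == 9375/131072
;; 3. almanac.monthend() == 2272-08-31
;; 4. almanac.markday(ANS) == 2272-08-31
;; 5. almanac.drift(309) == 2273-07-06
;; 6. vault.erase(/zoju) == ok
;; 7. recast.translate(-3754, MiB, KiB) == -3844096


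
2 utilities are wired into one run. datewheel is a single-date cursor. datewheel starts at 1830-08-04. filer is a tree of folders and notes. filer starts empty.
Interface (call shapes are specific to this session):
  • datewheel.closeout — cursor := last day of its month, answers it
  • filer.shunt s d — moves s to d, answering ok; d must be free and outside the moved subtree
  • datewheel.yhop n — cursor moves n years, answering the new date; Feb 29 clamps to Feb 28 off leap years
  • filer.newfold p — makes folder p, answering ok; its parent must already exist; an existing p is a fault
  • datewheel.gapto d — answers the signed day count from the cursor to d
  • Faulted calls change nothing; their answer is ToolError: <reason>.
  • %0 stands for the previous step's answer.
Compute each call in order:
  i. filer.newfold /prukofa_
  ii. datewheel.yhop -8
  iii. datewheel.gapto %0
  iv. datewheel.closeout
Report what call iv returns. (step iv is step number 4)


I run filer.newfold with p=/prukofa_, and get ok.
Next I call datewheel.yhop with n=-8, giving 1822-08-04.
Now I run datewheel.gapto with d=%0, and observe 0.
Invoking datewheel.closeout(), — result: 1822-08-31.

Answer: 1822-08-31


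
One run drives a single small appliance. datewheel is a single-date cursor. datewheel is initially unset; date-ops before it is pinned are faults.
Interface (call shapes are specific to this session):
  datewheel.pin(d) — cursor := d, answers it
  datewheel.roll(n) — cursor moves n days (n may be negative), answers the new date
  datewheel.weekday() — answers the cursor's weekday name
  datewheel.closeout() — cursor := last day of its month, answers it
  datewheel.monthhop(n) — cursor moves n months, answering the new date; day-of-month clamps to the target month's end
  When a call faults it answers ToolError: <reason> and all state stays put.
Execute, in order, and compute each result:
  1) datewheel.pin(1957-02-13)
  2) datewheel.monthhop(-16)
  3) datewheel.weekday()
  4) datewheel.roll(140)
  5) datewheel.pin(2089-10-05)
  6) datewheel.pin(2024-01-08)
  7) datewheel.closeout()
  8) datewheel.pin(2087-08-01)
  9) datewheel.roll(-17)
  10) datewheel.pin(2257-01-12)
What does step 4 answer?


Do: datewheel.pin[d→1957-02-13]
See: 1957-02-13
Do: datewheel.monthhop[n→-16]
See: 1955-10-13
Do: datewheel.weekday[]
See: Thursday
Do: datewheel.roll[n→140]
See: 1956-03-01
Do: datewheel.pin[d→2089-10-05]
See: 2089-10-05
Do: datewheel.pin[d→2024-01-08]
See: 2024-01-08
Do: datewheel.closeout[]
See: 2024-01-31
Do: datewheel.pin[d→2087-08-01]
See: 2087-08-01
Do: datewheel.roll[n→-17]
See: 2087-07-15
Do: datewheel.pin[d→2257-01-12]
See: 2257-01-12

Answer: 1956-03-01


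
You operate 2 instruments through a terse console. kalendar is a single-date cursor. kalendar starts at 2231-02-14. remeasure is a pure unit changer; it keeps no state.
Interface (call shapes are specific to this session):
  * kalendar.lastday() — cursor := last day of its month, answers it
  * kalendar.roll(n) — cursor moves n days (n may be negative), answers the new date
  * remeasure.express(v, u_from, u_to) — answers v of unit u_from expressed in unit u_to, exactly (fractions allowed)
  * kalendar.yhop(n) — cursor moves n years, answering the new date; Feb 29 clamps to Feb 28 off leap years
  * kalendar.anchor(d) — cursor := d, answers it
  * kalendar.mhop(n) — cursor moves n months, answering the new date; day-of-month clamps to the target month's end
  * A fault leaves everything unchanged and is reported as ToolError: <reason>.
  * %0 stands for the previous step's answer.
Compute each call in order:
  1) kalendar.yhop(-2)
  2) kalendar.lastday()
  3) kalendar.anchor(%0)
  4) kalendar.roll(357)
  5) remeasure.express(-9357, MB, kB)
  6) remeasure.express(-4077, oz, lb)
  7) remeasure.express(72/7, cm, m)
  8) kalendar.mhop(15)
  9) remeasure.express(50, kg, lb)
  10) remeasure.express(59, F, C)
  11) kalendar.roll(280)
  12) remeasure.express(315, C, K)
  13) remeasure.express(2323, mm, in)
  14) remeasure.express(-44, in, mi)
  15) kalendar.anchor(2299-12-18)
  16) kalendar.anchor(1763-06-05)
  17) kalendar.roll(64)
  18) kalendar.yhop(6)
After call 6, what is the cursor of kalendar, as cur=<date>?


Answer: cur=2230-02-20

Derivation:
Step: yhop[n='-2']
Result: 2229-02-14
Step: lastday[]
Result: 2229-02-28
Step: anchor[d='%0']
Result: 2229-02-28
Step: roll[n='357']
Result: 2230-02-20
Step: express[v='-9357'; u_from='MB'; u_to='kB']
Result: -9357000
Step: express[v='-4077'; u_from='oz'; u_to='lb']
Result: -4077/16
Step: express[v='72/7'; u_from='cm'; u_to='m']
Result: 18/175
Step: mhop[n='15']
Result: 2231-05-20
Step: express[v='50'; u_from='kg'; u_to='lb']
Result: 5000000000/45359237
Step: express[v='59'; u_from='F'; u_to='C']
Result: 15
Step: roll[n='280']
Result: 2232-02-24
Step: express[v='315'; u_from='C'; u_to='K']
Result: 11763/20
Step: express[v='2323'; u_from='mm'; u_to='in']
Result: 11615/127
Step: express[v='-44'; u_from='in'; u_to='mi']
Result: -1/1440
Step: anchor[d='2299-12-18']
Result: 2299-12-18
Step: anchor[d='1763-06-05']
Result: 1763-06-05
Step: roll[n='64']
Result: 1763-08-08
Step: yhop[n='6']
Result: 1769-08-08


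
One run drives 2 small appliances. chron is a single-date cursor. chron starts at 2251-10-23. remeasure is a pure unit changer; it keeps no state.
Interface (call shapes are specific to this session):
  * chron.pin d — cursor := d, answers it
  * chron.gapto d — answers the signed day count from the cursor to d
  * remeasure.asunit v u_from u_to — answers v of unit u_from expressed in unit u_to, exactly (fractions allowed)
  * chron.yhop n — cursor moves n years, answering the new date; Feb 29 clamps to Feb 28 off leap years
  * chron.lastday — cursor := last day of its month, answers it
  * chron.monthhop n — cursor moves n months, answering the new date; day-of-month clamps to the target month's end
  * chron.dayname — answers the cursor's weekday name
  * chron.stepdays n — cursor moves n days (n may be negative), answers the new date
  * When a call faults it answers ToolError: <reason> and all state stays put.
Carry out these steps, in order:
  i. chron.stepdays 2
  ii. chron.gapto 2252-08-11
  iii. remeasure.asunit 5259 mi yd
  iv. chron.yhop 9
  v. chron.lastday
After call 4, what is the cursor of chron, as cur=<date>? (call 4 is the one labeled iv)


CALL stepdays[n→2]
RET  2251-10-25
CALL gapto[d→2252-08-11]
RET  291
CALL asunit[v→5259; u_from→mi; u_to→yd]
RET  9255840
CALL yhop[n→9]
RET  2260-10-25
CALL lastday[]
RET  2260-10-31

Answer: cur=2260-10-25


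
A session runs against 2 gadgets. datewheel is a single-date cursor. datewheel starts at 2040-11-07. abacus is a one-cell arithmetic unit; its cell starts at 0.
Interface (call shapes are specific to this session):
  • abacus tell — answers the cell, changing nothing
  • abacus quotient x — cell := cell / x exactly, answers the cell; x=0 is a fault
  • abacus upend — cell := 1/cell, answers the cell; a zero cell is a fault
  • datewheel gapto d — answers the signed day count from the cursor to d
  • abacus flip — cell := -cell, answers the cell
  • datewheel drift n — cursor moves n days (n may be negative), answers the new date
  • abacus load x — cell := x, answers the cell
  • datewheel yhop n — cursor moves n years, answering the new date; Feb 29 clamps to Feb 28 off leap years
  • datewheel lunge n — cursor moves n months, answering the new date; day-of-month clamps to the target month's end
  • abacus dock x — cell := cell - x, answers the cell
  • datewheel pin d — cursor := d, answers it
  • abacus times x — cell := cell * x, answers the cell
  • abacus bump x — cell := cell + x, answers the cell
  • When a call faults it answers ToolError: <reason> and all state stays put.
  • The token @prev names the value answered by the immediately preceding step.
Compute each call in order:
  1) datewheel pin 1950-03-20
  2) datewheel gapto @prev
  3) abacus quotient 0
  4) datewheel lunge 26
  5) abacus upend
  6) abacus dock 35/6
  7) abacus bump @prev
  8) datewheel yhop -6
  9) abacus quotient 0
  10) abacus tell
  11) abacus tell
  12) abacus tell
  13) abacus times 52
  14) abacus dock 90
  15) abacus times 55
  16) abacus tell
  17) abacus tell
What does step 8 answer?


Answer: 1946-05-20

Derivation:
Then datewheel pin on 1950-03-20, and see 1950-03-20.
I run datewheel gapto on @prev, → 0.
I use abacus quotient on 0, giving ToolError: division by zero.
I invoke datewheel lunge on 26, and get 1952-05-20.
Using abacus upend: ToolError: reciprocal of zero.
I use abacus dock on 35/6, → -35/6.
I invoke abacus bump on @prev, yielding -35/3.
Invoking datewheel yhop on -6: 1946-05-20.
I try abacus quotient on 0, and observe ToolError: division by zero.
Using abacus tell, and see -35/3.
I call abacus tell(), yielding -35/3.
Then abacus tell, and see -35/3.
I invoke abacus times on 52, → -1820/3.
Using abacus dock on 90, — result: -2090/3.
I try abacus times on 55: -114950/3.
Then abacus tell, and observe -114950/3.
Next I call abacus tell, — result: -114950/3.


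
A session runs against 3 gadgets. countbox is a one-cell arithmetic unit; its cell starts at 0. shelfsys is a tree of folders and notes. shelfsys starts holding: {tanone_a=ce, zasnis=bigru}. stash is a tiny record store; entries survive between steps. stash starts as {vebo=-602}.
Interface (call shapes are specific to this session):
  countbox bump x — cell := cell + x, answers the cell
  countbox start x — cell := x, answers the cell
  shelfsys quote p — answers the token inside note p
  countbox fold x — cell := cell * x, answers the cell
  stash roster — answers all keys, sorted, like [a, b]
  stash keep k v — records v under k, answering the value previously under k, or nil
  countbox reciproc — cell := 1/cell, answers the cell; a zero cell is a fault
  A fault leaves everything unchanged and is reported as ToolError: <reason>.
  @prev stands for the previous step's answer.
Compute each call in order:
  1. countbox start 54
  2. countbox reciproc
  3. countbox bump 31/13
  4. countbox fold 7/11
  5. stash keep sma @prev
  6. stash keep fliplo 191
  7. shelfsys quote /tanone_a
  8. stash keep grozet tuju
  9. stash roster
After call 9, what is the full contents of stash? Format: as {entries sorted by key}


Answer: {fliplo=191, grozet=tuju, sma=11809/7722, vebo=-602}

Derivation:
→ countbox start(x: 54)
← 54
→ countbox reciproc()
← 1/54
→ countbox bump(x: 31/13)
← 1687/702
→ countbox fold(x: 7/11)
← 11809/7722
→ stash keep(k: sma, v: @prev)
← nil
→ stash keep(k: fliplo, v: 191)
← nil
→ shelfsys quote(p: /tanone_a)
← ce
→ stash keep(k: grozet, v: tuju)
← nil
→ stash roster()
← [fliplo, grozet, sma, vebo]


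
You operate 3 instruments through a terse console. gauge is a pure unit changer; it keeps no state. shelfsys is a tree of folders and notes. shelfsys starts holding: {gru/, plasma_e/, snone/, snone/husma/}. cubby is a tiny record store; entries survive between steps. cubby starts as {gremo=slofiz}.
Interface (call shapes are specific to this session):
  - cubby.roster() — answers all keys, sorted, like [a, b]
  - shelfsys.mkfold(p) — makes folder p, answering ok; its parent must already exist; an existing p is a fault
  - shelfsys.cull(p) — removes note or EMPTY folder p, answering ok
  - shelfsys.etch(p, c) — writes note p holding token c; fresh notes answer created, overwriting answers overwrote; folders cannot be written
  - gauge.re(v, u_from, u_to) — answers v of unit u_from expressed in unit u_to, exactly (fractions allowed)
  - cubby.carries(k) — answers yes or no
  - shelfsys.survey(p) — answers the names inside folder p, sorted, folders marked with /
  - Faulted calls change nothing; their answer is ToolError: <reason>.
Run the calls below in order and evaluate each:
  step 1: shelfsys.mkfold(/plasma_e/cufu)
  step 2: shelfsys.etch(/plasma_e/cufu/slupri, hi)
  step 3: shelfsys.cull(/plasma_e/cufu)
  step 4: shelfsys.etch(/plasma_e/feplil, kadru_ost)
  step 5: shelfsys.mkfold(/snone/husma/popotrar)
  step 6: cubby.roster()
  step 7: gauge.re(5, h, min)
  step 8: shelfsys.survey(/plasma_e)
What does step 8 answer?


~$ shelfsys.mkfold p='/plasma_e/cufu'
  ok
~$ shelfsys.etch p='/plasma_e/cufu/slupri' c='hi'
  created
~$ shelfsys.cull p='/plasma_e/cufu'
  ToolError: not empty
~$ shelfsys.etch p='/plasma_e/feplil' c='kadru_ost'
  created
~$ shelfsys.mkfold p='/snone/husma/popotrar'
  ok
~$ cubby.roster
  [gremo]
~$ gauge.re v='5' u_from='h' u_to='min'
  300
~$ shelfsys.survey p='/plasma_e'
  [cufu/, feplil]

Answer: [cufu/, feplil]


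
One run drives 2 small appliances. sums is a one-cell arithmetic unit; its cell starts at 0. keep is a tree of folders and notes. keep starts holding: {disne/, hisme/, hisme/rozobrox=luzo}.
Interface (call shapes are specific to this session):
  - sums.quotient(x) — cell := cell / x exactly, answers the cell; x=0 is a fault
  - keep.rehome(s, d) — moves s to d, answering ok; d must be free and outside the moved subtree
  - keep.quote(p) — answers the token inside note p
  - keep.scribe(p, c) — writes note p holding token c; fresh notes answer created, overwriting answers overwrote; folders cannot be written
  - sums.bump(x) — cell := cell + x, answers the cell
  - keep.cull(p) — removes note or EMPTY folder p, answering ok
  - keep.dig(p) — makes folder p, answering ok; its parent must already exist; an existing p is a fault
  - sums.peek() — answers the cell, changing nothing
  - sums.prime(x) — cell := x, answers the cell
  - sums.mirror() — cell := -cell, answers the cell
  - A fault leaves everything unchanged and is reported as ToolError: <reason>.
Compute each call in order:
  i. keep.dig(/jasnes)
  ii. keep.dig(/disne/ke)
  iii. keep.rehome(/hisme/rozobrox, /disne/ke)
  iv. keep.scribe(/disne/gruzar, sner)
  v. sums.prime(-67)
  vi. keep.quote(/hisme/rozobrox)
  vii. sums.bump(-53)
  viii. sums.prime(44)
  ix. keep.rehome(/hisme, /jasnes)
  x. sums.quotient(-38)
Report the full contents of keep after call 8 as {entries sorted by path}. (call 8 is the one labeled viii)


Answer: {disne/, disne/gruzar=sner, disne/ke/, hisme/, hisme/rozobrox=luzo, jasnes/}

Derivation:
% keep.dig p: /jasnes
:: ok
% keep.dig p: /disne/ke
:: ok
% keep.rehome s: /hisme/rozobrox d: /disne/ke
:: ToolError: exists
% keep.scribe p: /disne/gruzar c: sner
:: created
% sums.prime x: -67
:: -67
% keep.quote p: /hisme/rozobrox
:: luzo
% sums.bump x: -53
:: -120
% sums.prime x: 44
:: 44
% keep.rehome s: /hisme d: /jasnes
:: ToolError: exists
% sums.quotient x: -38
:: -22/19


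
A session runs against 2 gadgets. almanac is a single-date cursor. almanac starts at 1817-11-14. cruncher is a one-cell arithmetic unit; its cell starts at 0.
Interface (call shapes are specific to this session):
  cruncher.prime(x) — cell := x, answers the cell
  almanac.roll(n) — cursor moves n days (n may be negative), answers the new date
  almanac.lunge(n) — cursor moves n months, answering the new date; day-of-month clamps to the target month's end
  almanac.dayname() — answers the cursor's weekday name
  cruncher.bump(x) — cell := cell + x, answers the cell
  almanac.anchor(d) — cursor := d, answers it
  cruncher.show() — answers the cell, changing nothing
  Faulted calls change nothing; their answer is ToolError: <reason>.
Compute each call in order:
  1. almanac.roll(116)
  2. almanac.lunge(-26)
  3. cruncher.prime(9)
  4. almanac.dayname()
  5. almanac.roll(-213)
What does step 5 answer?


Answer: 1815-06-11

Derivation:
Calling roll using n=116, and see 1818-03-10.
I run lunge using n=-26, yielding 1816-01-10.
I run prime using x=9, and see 9.
I run dayname(), and see Wednesday.
Next I call roll using n=-213, and get 1815-06-11.


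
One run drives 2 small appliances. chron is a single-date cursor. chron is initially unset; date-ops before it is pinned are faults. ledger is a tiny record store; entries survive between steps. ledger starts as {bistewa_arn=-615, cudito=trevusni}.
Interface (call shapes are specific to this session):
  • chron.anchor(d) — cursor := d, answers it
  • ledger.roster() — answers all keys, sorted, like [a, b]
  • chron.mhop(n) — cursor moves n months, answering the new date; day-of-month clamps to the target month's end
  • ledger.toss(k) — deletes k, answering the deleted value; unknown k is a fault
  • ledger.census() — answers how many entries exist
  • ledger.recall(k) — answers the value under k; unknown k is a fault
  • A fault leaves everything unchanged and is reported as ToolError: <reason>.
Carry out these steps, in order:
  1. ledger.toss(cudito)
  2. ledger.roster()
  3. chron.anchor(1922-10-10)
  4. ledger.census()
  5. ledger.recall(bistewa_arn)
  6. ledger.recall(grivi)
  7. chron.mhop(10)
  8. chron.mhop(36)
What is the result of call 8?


Calling toss with k='cudito', → trevusni.
Using roster(), yielding [bistewa_arn].
I use anchor with d='1922-10-10', — result: 1922-10-10.
Now I run census(), giving 1.
I call recall with k='bistewa_arn': -615.
Using recall with k='grivi': ToolError: no such key grivi.
I invoke mhop with n='10', which returns 1923-08-10.
I call mhop with n='36', which returns 1926-08-10.

Answer: 1926-08-10


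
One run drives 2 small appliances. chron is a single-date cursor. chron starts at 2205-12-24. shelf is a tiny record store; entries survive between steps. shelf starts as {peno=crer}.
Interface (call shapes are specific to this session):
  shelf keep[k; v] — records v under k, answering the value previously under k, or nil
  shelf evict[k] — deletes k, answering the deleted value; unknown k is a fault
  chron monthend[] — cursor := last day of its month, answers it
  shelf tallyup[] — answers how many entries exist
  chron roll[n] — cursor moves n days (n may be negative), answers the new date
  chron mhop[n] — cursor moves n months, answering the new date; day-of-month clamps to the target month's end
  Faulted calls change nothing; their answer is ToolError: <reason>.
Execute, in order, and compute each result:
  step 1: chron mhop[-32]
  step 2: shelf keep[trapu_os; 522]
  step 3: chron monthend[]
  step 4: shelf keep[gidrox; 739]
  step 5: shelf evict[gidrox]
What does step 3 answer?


==> chron mhop(n='-32')
<== 2203-04-24
==> shelf keep(k='trapu_os', v='522')
<== nil
==> chron monthend()
<== 2203-04-30
==> shelf keep(k='gidrox', v='739')
<== nil
==> shelf evict(k='gidrox')
<== 739

Answer: 2203-04-30


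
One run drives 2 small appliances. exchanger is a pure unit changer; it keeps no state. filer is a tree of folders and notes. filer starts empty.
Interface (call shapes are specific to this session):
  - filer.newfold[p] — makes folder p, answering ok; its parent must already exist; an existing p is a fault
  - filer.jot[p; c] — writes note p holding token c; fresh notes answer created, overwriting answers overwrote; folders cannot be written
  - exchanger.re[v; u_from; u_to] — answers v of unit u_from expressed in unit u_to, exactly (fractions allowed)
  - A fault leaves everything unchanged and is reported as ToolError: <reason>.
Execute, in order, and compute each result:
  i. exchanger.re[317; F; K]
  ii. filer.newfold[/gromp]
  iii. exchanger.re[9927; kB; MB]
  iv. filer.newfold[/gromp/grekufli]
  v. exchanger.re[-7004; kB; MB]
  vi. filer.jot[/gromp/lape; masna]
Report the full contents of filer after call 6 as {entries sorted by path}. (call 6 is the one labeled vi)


I call exchanger.re with v=317, u_from=F, u_to=K, and get 25889/60.
Calling filer.newfold with p=/gromp, giving ok.
I try exchanger.re with v=9927, u_from=kB, u_to=MB, giving 9927/1000.
I run filer.newfold with p=/gromp/grekufli, giving ok.
Using exchanger.re with v=-7004, u_from=kB, u_to=MB, and observe -1751/250.
Then filer.jot with p=/gromp/lape, c=masna, giving created.

Answer: {gromp/, gromp/grekufli/, gromp/lape=masna}


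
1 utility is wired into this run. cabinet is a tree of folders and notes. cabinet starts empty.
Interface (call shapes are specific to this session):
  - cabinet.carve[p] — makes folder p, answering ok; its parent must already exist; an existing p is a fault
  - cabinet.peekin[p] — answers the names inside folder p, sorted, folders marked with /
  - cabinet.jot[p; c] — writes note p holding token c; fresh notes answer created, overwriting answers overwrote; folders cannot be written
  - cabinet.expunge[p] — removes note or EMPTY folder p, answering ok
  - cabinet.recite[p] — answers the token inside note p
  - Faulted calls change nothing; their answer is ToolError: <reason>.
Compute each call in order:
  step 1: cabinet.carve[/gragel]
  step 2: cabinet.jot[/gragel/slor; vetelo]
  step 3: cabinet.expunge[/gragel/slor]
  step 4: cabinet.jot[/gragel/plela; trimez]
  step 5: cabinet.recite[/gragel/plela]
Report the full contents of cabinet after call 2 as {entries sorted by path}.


[in] carve /gragel
= ok
[in] jot /gragel/slor vetelo
= created
[in] expunge /gragel/slor
= ok
[in] jot /gragel/plela trimez
= created
[in] recite /gragel/plela
= trimez

Answer: {gragel/, gragel/slor=vetelo}


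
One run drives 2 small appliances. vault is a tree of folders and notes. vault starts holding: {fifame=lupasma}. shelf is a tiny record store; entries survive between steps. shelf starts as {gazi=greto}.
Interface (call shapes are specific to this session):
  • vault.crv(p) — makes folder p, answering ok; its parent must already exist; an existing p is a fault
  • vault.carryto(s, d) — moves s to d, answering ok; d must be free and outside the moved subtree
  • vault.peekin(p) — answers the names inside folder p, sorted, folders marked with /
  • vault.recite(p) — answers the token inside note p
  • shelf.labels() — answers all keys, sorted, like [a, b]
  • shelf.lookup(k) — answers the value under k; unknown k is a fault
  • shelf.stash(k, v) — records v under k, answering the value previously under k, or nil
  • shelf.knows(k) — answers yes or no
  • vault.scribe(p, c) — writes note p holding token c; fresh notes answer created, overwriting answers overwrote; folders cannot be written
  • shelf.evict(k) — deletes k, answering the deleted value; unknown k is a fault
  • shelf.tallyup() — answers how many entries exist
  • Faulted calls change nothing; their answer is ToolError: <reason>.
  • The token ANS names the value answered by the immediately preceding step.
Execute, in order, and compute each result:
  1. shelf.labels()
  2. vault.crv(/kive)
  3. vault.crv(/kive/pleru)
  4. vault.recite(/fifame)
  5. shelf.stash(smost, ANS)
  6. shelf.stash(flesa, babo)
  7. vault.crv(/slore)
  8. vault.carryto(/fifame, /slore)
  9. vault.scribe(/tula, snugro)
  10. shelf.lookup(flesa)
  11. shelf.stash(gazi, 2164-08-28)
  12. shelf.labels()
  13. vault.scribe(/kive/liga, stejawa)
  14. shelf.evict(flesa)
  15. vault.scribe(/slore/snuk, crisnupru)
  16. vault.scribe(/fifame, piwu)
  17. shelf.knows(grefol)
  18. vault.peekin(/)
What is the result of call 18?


Answer: [fifame, kive/, slore/, tula]

Derivation:
I call shelf.labels(), giving [gazi].
I invoke vault.crv passing p=/kive, and see ok.
I use vault.crv passing p=/kive/pleru, and observe ok.
I call vault.recite passing p=/fifame: lupasma.
Now I run shelf.stash passing k=smost, v=ANS, and see nil.
Then shelf.stash passing k=flesa, v=babo, giving nil.
I use vault.crv passing p=/slore, which returns ok.
I call vault.carryto passing s=/fifame, d=/slore, yielding ToolError: exists.
Then vault.scribe passing p=/tula, c=snugro, which returns created.
Invoking shelf.lookup passing k=flesa, which returns babo.
I run shelf.stash passing k=gazi, v=2164-08-28, — result: greto.
I use shelf.labels, giving [flesa, gazi, smost].
I use vault.scribe passing p=/kive/liga, c=stejawa, and get created.
Now I run shelf.evict passing k=flesa, giving babo.
I use vault.scribe passing p=/slore/snuk, c=crisnupru, and observe created.
I use vault.scribe passing p=/fifame, c=piwu, — result: overwrote.
I use shelf.knows passing k=grefol, giving no.
Invoking vault.peekin passing p=/, yielding [fifame, kive/, slore/, tula].


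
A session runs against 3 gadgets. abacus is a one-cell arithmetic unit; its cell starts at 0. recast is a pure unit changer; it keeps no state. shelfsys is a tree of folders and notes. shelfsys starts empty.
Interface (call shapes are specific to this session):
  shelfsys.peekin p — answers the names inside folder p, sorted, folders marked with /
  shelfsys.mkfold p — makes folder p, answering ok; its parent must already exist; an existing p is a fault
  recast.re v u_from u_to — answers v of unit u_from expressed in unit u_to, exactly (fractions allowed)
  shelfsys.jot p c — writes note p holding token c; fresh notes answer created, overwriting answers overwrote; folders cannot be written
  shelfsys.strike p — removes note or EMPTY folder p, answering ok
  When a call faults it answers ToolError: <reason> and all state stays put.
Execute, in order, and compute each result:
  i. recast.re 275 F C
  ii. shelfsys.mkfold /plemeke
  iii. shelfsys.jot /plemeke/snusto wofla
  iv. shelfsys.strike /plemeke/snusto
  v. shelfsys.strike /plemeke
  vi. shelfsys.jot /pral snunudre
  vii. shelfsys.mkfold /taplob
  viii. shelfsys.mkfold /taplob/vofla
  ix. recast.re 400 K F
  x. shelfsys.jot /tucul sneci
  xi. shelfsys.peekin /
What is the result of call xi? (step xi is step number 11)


Answer: [pral, taplob/, tucul]

Derivation:
% re v=275 u_from=F u_to=C
[out] 135
% mkfold p=/plemeke
[out] ok
% jot p=/plemeke/snusto c=wofla
[out] created
% strike p=/plemeke/snusto
[out] ok
% strike p=/plemeke
[out] ok
% jot p=/pral c=snunudre
[out] created
% mkfold p=/taplob
[out] ok
% mkfold p=/taplob/vofla
[out] ok
% re v=400 u_from=K u_to=F
[out] 26033/100
% jot p=/tucul c=sneci
[out] created
% peekin p=/
[out] [pral, taplob/, tucul]


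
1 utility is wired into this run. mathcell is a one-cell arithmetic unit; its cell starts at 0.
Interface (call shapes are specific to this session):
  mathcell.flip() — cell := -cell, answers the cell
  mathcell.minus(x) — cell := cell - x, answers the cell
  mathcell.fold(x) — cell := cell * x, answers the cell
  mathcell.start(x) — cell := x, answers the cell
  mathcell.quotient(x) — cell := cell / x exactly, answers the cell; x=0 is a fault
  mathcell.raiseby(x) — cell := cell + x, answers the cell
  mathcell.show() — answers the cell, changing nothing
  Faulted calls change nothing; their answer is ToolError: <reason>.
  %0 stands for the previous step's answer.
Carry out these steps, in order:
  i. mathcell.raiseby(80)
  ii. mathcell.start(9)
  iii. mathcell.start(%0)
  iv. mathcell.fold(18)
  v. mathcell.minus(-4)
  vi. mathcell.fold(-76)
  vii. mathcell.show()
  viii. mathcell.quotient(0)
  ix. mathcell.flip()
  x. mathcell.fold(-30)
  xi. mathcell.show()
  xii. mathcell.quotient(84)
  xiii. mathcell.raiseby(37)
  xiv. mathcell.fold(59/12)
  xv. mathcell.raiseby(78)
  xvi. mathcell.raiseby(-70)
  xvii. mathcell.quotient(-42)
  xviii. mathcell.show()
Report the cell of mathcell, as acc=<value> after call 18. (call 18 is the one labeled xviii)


Step: raiseby[x='80']
Result: 80
Step: start[x='9']
Result: 9
Step: start[x='%0']
Result: 9
Step: fold[x='18']
Result: 162
Step: minus[x='-4']
Result: 166
Step: fold[x='-76']
Result: -12616
Step: show[]
Result: -12616
Step: quotient[x='0']
Result: ToolError: division by zero
Step: flip[]
Result: 12616
Step: fold[x='-30']
Result: -378480
Step: show[]
Result: -378480
Step: quotient[x='84']
Result: -31540/7
Step: raiseby[x='37']
Result: -31281/7
Step: fold[x='59/12']
Result: -615193/28
Step: raiseby[x='78']
Result: -613009/28
Step: raiseby[x='-70']
Result: -614969/28
Step: quotient[x='-42']
Result: 614969/1176
Step: show[]
Result: 614969/1176

Answer: acc=614969/1176


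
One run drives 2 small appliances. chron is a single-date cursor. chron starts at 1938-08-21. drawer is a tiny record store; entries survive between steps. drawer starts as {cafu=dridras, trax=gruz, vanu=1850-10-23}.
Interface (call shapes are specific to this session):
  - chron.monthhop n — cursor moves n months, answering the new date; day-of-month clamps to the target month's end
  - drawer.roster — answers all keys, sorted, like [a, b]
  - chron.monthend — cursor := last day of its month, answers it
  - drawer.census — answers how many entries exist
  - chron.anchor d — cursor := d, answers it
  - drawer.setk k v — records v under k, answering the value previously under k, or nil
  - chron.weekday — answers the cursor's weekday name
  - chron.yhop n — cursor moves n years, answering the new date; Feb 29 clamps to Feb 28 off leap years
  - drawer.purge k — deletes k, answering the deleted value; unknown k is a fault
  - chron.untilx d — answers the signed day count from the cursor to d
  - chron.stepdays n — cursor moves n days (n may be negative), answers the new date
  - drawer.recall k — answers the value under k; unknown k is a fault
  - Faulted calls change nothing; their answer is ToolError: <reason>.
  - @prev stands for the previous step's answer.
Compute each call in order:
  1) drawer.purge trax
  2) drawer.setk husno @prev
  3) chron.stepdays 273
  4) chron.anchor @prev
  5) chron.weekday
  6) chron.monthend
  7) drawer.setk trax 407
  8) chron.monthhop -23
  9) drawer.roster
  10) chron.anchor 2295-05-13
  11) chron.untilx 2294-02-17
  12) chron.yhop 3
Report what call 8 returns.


$ drawer.purge trax
  gruz
$ drawer.setk husno @prev
  nil
$ chron.stepdays 273
  1939-05-21
$ chron.anchor @prev
  1939-05-21
$ chron.weekday
  Sunday
$ chron.monthend
  1939-05-31
$ drawer.setk trax 407
  nil
$ chron.monthhop -23
  1937-06-30
$ drawer.roster
  [cafu, husno, trax, vanu]
$ chron.anchor 2295-05-13
  2295-05-13
$ chron.untilx 2294-02-17
  -450
$ chron.yhop 3
  2298-05-13

Answer: 1937-06-30


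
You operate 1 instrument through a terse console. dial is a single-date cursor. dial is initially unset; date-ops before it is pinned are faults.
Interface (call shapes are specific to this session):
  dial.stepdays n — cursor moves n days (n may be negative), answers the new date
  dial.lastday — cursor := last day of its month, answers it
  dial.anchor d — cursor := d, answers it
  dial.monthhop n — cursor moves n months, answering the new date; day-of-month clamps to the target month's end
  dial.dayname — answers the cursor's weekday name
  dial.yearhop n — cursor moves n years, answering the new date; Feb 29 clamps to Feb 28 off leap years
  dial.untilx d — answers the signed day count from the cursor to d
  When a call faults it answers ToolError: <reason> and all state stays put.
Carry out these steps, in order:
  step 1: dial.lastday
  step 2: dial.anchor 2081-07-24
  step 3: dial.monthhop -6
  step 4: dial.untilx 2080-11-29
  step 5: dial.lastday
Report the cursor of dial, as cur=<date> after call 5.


Answer: cur=2081-01-31

Derivation:
Step: lastday[]
Result: ToolError: no date set
Step: anchor[d=2081-07-24]
Result: 2081-07-24
Step: monthhop[n=-6]
Result: 2081-01-24
Step: untilx[d=2080-11-29]
Result: -56
Step: lastday[]
Result: 2081-01-31


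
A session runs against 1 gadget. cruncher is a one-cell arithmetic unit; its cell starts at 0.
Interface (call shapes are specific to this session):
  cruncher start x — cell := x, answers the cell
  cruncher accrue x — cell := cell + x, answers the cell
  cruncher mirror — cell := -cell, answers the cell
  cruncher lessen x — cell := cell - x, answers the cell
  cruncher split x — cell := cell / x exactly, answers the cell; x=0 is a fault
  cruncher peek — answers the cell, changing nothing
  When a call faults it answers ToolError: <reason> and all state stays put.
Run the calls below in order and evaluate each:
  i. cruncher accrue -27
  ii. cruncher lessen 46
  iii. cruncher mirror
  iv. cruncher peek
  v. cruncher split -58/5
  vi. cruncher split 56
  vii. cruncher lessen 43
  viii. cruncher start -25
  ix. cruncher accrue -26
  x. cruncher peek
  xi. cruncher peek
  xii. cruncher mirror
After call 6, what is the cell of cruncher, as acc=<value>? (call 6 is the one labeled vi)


// cruncher accrue(x→-27) => -27
// cruncher lessen(x→46) => -73
// cruncher mirror() => 73
// cruncher peek() => 73
// cruncher split(x→-58/5) => -365/58
// cruncher split(x→56) => -365/3248
// cruncher lessen(x→43) => -140029/3248
// cruncher start(x→-25) => -25
// cruncher accrue(x→-26) => -51
// cruncher peek() => -51
// cruncher peek() => -51
// cruncher mirror() => 51

Answer: acc=-365/3248


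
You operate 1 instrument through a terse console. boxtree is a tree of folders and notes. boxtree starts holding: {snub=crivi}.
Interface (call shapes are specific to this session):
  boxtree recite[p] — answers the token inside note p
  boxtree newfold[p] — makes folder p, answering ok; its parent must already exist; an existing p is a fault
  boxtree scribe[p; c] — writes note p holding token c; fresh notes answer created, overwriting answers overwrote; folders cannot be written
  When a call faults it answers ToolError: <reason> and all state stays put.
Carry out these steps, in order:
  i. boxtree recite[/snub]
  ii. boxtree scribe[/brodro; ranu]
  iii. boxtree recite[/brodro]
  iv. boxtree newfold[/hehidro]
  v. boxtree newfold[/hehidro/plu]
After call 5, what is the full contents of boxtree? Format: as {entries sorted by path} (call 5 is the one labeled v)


// 1. boxtree recite(/snub) => crivi
// 2. boxtree scribe(/brodro, ranu) => created
// 3. boxtree recite(/brodro) => ranu
// 4. boxtree newfold(/hehidro) => ok
// 5. boxtree newfold(/hehidro/plu) => ok

Answer: {brodro=ranu, hehidro/, hehidro/plu/, snub=crivi}
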